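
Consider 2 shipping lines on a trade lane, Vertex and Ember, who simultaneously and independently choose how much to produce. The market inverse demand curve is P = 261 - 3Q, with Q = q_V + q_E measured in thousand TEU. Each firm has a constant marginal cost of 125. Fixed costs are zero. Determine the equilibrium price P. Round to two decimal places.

A representative firm's profit is π_i = q_i(261 - 3Q) - 125q_i.
Setting ∂π_i/∂q_i = 0 with rivals' quantities fixed: 136 - 6q_i - 3q_j = 0.
With identical firms every q_j equals q_i, so q_j = q_i and 136 = 9q_i, giving q_i = 136/9.
Total output Q = 272/9, so price P = 261 - 3·(272/9) = 511/3.

170.33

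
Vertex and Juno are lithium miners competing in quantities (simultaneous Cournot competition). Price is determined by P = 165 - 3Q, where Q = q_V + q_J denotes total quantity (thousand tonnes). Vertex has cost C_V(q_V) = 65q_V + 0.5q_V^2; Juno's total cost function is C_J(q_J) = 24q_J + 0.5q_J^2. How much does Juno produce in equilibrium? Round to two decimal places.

Vertex's profit: π_V = (165 - 3Q)q_V - (65q_V + (1/2)q_V²). Setting ∂π_V/∂q_V = 0: 100 - 7q_V - 3(q_J) = 0.
Juno's first-order condition: 141 - 7q_J - 3(q_V) = 0.
Rearranging gives the reaction functions q_V = (100 - 3q_J)/7 and q_J = (141 - 3q_V)/7.
Solving the pair: q_V = 277/40, q_J = 687/40.

17.18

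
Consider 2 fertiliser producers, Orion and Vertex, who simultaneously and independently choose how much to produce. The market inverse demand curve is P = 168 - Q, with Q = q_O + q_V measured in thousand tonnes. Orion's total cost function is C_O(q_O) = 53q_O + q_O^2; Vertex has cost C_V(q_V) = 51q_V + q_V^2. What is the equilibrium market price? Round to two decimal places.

121.60

Orion's profit: π_O = (168 - Q)q_O - (53q_O + q_O²). Setting ∂π_O/∂q_O = 0: 115 - 4q_O - (q_V) = 0.
Vertex's profit: π_V = (168 - Q)q_V - (51q_V + q_V²). Setting ∂π_V/∂q_V = 0: 117 - 4q_V - (q_O) = 0.
Rearranging gives the reaction functions q_O = (115 - q_V)/4 and q_V = (117 - q_O)/4.
Solving the pair: q_O = 343/15, q_V = 353/15.
Total output Q = 232/5, so price P = 168 - 232/5 = 608/5.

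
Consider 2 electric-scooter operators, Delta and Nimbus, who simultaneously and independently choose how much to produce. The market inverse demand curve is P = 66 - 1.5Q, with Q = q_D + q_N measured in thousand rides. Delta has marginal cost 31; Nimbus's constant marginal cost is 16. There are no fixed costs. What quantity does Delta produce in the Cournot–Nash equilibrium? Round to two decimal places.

4.44

Delta's profit: π_D = (66 - 1.5Q)q_D - (31q_D). Setting ∂π_D/∂q_D = 0: 35 - 3q_D - (3/2)(q_N) = 0.
Nimbus's profit: π_N = (66 - 1.5Q)q_N - (16q_N). Setting ∂π_N/∂q_N = 0: 50 - 3q_N - (3/2)(q_D) = 0.
So q_D = (35 - (3/2)q_N)/3 and q_N = (50 - (3/2)q_D)/3.
Solving the pair: q_D = 40/9, q_N = 130/9.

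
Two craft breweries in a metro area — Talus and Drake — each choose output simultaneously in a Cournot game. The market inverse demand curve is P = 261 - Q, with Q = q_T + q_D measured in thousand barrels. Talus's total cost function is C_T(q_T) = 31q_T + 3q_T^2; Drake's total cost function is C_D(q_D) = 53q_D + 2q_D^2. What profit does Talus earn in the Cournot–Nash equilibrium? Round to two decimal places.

Talus's profit: π_T = (261 - Q)q_T - (31q_T + 3q_T²). Setting ∂π_T/∂q_T = 0: 230 - 8q_T - (q_D) = 0.
Drake's first-order condition: 208 - 6q_D - (q_T) = 0.
So q_T = (230 - q_D)/8 and q_D = (208 - q_T)/6.
Solving the pair: q_T = 1172/47, q_D = 1434/47.
Price P = 261 - 55.4468 = 205.5532.
Talus's profit: 205.5532·(1172/47) - 31·(1172/47) - 3(1172/47)² = 2487.2503.

2487.25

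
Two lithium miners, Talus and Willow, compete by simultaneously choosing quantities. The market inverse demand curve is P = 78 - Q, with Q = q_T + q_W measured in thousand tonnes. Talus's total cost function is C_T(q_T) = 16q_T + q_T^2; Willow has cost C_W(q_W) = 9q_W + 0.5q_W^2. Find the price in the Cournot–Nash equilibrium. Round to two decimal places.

47.91

Talus's profit: π_T = (78 - Q)q_T - (16q_T + q_T²). Setting ∂π_T/∂q_T = 0: 62 - 4q_T - (q_W) = 0.
Willow's first-order condition: 69 - 3q_W - (q_T) = 0.
Best responses: q_T = (62 - q_W)/4, q_W = (69 - q_T)/3.
Solving the pair: q_T = 117/11, q_W = 214/11.
Total output Q = 331/11, so price P = 78 - 331/11 = 527/11.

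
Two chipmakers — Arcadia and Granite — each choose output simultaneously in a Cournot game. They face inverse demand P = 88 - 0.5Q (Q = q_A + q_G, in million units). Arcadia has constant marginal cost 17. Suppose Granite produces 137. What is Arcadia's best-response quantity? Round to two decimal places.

2.50

With the rival's output fixed at 137, Arcadia's profit is π_A = (88 - (1/2)·137 - (1/2)q_A)q_A - (17q_A) = (39/2 - (1/2)q_A)q_A - (17q_A).
∂π_A/∂q_A = 5/2 - q_A = 0, so q_A = 5/2.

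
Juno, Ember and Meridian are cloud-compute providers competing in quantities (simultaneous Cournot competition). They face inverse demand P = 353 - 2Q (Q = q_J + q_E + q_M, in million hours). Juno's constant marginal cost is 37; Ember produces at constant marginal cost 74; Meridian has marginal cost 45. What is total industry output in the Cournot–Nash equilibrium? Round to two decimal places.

112.88

Juno's profit: π_J = (353 - 2Q)q_J - (37q_J). Setting ∂π_J/∂q_J = 0: 316 - 4q_J - 2(q_E + q_M) = 0.
Ember's first-order condition: 279 - 4q_E - 2(q_J + q_M) = 0.
Meridian's profit: π_M = (353 - 2Q)q_M - (45q_M). Setting ∂π_M/∂q_M = 0: 308 - 4q_M - 2(q_J + q_E) = 0.
Summing all 3 equations gives 903 − 8Q = 0, hence Q = 903/8.
Back-substituting: q_J = (316 − 903/4)/2 = 361/8, q_E = (279 − 903/4)/2 = 213/8, q_M = (308 − 903/4)/2 = 329/8.
Total output Q = 361/8 + 213/8 + 329/8 = 903/8.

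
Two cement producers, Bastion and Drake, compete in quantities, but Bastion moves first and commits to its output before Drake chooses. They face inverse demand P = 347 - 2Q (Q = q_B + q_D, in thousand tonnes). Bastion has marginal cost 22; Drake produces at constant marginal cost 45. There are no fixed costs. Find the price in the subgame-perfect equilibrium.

109

Solve by backward induction. Given q_B, the follower Drake maximises π_D = (347 - 2q_B - 2q_D)q_D - 45q_D.
Setting the follower's marginal profit to zero, 302 - 2q_B - 4q_D = 0, i.e. q_D = (302 - 2q_B)/4.
The leader anticipates this reaction. Substituting into P = 347 - 2Q gives P = 196 - q_B, so π_B = (196 - q_B)q_B - 22q_B.
Maximising: ∂π_B/∂q_B = 174 - 2q_B = 0, giving q_B = 87.
Then q_D = (302 - 2·87)/4 = 32.
Total output Q = 119, so price P = 347 - 2·119 = 109.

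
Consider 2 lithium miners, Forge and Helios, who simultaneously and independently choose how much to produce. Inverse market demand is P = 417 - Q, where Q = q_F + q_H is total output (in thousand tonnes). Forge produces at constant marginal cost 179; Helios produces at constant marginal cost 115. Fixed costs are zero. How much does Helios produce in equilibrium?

122

Forge's profit: π_F = (417 - Q)q_F - (179q_F). Setting ∂π_F/∂q_F = 0: 238 - 2q_F - (q_H) = 0.
Helios's first-order condition: 302 - 2q_H - (q_F) = 0.
Rearranging gives the reaction functions q_F = (238 - q_H)/2 and q_H = (302 - q_F)/2.
Substituting one into the other gives q_F = 58 and q_H = 122.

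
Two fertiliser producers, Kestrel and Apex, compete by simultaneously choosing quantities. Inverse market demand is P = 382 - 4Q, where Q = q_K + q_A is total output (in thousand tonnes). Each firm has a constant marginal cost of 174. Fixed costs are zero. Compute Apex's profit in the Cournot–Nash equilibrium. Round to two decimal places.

1201.78

Each firm earns π_i = (382 - 4Q)q_i - 174q_i.
Setting ∂π_i/∂q_i = 0 with rivals' quantities fixed: 208 - 8q_i - 4q_j = 0.
By symmetry each firm produces the same amount; substituting q_j = q_i yields q_i = 208/12 = 52/3.
Price P = 382 - 4·(104/3) = 730/3.
Apex's profit: (730/3 - 174)·(52/3) = 1201.7778.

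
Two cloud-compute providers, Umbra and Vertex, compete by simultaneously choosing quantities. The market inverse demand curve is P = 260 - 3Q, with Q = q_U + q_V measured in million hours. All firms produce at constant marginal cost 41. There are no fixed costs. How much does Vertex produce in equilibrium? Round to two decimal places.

A representative firm's profit is π_i = q_i(260 - 3Q) - 41q_i.
Setting ∂π_i/∂q_i = 0 with rivals' quantities fixed: 219 - 6q_i - 3q_j = 0.
With identical firms every q_j equals q_i, so q_j = q_i and 219 = 9q_i, giving q_i = 73/3.

24.33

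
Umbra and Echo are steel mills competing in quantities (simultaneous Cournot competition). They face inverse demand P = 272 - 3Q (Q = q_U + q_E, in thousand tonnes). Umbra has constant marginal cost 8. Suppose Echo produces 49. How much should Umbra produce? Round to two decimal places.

19.50

With the rival's output fixed at 49, Umbra's profit is π_U = (272 - 3·49 - 3q_U)q_U - (8q_U) = (125 - 3q_U)q_U - (8q_U).
∂π_U/∂q_U = 117 - 6q_U = 0, so q_U = 39/2.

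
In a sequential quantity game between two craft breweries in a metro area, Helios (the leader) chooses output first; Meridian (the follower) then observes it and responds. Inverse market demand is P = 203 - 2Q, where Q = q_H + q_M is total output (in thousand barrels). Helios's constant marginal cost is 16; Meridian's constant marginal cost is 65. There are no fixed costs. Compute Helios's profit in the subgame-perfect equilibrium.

3481

The follower Meridian best-responds to any q_H: π_M = (203 - 2Q)q_M - 65q_M.
Setting the follower's marginal profit to zero, 138 - 2q_H - 4q_M = 0, i.e. q_M = (138 - 2q_H)/4.
The leader anticipates this reaction. Substituting into P = 203 - 2Q gives P = 134 - q_H, so π_H = (134 - q_H)q_H - 16q_H.
The leader's first-order condition 118 - 2q_H = 0 yields q_H = 59.
Then q_M = (138 - 2·59)/4 = 5.
Price P = 203 - 2·64 = 75.
Helios's profit: (75 - 16)·59 = 3481.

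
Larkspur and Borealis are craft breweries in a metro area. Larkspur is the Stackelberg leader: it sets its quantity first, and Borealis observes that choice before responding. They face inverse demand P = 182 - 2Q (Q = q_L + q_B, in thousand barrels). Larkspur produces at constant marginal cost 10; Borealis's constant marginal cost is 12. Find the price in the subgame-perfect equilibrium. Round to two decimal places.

The follower Borealis best-responds to any q_L: π_B = (182 - 2Q)q_B - 12q_B.
Setting the follower's marginal profit to zero, 170 - 2q_L - 4q_B = 0, i.e. q_B = (170 - 2q_L)/4.
The leader anticipates this reaction. Substituting into P = 182 - 2Q gives P = 97 - q_L, so π_L = (97 - q_L)q_L - 10q_L.
Maximising: ∂π_L/∂q_L = 87 - 2q_L = 0, giving q_L = 87/2.
Then q_B = (170 - 2·(87/2))/4 = 83/4.
Total output Q = 257/4, so price P = 182 - 2·(257/4) = 107/2.

53.50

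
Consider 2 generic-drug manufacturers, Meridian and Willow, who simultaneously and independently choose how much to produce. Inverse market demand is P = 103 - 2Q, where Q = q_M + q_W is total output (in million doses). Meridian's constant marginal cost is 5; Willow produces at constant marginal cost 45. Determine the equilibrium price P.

51

Meridian's profit: π_M = (103 - 2Q)q_M - (5q_M). Setting ∂π_M/∂q_M = 0: 98 - 4q_M - 2(q_W) = 0.
Willow's profit: π_W = (103 - 2Q)q_W - (45q_W). Setting ∂π_W/∂q_W = 0: 58 - 4q_W - 2(q_M) = 0.
Rearranging gives the reaction functions q_M = (98 - 2q_W)/4 and q_W = (58 - 2q_M)/4.
Solving the pair: q_M = 23, q_W = 3.
Total output Q = 26, so price P = 103 - 2·26 = 51.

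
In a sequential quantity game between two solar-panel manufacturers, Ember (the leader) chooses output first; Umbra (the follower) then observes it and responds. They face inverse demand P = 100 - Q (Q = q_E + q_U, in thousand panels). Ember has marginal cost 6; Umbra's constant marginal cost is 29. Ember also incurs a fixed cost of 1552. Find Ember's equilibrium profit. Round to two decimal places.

159.13

Solve by backward induction. Given q_E, the follower Umbra maximises π_U = (100 - q_E - q_U)q_U - 29q_U.
Follower FOC: 71 - q_E - 2q_U = 0, so q_U(q_E) = (71 - q_E)/2.
Ember substitutes q_U(q_E) into its own profit: π_E = q_E(100 - q_E - (71 - q_E)/2) - 6q_E = (129/2 - (1/2)q_E)q_E - 6q_E.
Leader FOC: 117/2 - q_E = 0, so q_E = 117/2.
Then q_U = (71 - 117/2)/2 = 25/4.
Price P = 100 - 259/4 = 141/4.
Ember's profit: (141/4 - 6)·(117/2) - 1552 = 1273/8.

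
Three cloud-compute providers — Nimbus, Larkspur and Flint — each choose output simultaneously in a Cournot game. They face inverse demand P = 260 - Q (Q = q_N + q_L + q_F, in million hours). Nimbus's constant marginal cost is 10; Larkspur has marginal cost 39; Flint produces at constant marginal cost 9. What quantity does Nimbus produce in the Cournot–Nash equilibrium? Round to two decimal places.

69.50

Nimbus's profit: π_N = (260 - Q)q_N - (10q_N). Setting ∂π_N/∂q_N = 0: 250 - 2q_N - (q_L + q_F) = 0.
Larkspur's first-order condition: 221 - 2q_L - (q_N + q_F) = 0.
Flint's first-order condition: 251 - 2q_F - (q_N + q_L) = 0.
Summing all 3 equations gives 722 − 4Q = 0, hence Q = 361/2.
Back-substituting: q_N = (250 − 361/2) = 139/2, q_L = (221 − 361/2) = 81/2, q_F = (251 − 361/2) = 141/2.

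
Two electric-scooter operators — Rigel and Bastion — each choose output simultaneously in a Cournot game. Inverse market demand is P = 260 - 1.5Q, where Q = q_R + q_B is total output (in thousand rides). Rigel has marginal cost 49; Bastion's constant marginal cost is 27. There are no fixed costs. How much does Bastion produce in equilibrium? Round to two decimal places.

56.67

Rigel's profit: π_R = (260 - 1.5Q)q_R - (49q_R). Setting ∂π_R/∂q_R = 0: 211 - 3q_R - (3/2)(q_B) = 0.
Bastion's profit: π_B = (260 - 1.5Q)q_B - (27q_B). Setting ∂π_B/∂q_B = 0: 233 - 3q_B - (3/2)(q_R) = 0.
Rearranging gives the reaction functions q_R = (211 - (3/2)q_B)/3 and q_B = (233 - (3/2)q_R)/3.
Substituting one into the other gives q_R = 42 and q_B = 170/3.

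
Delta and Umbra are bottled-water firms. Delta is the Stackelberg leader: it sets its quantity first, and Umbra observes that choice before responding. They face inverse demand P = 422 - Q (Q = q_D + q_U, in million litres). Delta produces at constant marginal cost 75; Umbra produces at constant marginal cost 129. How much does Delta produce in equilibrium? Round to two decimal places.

200.50

Solve by backward induction. Given q_D, the follower Umbra maximises π_U = (422 - q_D - q_U)q_U - 129q_U.
Follower FOC: 293 - q_D - 2q_U = 0, so q_U(q_D) = (293 - q_D)/2.
The leader anticipates this reaction. Substituting into P = 422 - Q gives P = 551/2 - (1/2)q_D, so π_D = (551/2 - (1/2)q_D)q_D - 75q_D.
The leader's first-order condition 401/2 - q_D = 0 yields q_D = 401/2.
Then q_U = (293 - 401/2)/2 = 185/4.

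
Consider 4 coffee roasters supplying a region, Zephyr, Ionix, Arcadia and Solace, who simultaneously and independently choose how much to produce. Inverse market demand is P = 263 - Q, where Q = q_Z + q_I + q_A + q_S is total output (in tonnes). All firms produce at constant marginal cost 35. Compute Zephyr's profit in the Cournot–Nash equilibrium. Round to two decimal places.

2079.36

Each firm earns π_i = (263 - Q)q_i - 35q_i.
First-order condition (treating rivals' output as given): 228 - 2q_i - Σ_{j≠i} q_j = 0.
With identical firms every q_j equals q_i, so Σ_{j≠i} q_j = 3q_i and 228 = 5q_i, giving q_i = 228/5.
Price P = 263 - 912/5 = 403/5.
Zephyr's profit: (403/5 - 35)·(228/5) = 2079.3600.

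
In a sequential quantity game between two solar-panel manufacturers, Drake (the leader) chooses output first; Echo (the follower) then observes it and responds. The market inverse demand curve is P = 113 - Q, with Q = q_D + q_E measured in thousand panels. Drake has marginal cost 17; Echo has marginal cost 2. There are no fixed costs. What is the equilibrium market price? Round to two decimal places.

37.25

The follower Echo best-responds to any q_D: π_E = (113 - Q)q_E - 2q_E.
Setting the follower's marginal profit to zero, 111 - q_D - 2q_E = 0, i.e. q_E = (111 - q_D)/2.
Drake substitutes q_E(q_D) into its own profit: π_D = q_D(113 - q_D - (111 - q_D)/2) - 17q_D = (115/2 - (1/2)q_D)q_D - 17q_D.
Maximising: ∂π_D/∂q_D = 81/2 - q_D = 0, giving q_D = 81/2.
Then q_E = (111 - 81/2)/2 = 141/4.
Total output Q = 303/4, so price P = 113 - 303/4 = 149/4.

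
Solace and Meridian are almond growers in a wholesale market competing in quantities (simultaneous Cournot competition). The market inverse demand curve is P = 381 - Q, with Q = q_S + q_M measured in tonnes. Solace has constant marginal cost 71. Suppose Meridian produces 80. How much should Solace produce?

With the rival's output fixed at 80, Solace's profit is π_S = (381 - 80 - q_S)q_S - (71q_S) = (301 - q_S)q_S - (71q_S).
∂π_S/∂q_S = 230 - 2q_S = 0, so q_S = 115.

115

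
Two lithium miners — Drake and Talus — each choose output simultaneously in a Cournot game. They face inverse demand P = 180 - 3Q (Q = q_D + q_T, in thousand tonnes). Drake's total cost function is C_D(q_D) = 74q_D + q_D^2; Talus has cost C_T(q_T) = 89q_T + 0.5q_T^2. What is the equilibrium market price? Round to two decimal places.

123.89

Drake's profit: π_D = (180 - 3Q)q_D - (74q_D + q_D²). Setting ∂π_D/∂q_D = 0: 106 - 8q_D - 3(q_T) = 0.
Talus's profit: π_T = (180 - 3Q)q_T - (89q_T + (1/2)q_T²). Setting ∂π_T/∂q_T = 0: 91 - 7q_T - 3(q_D) = 0.
Rearranging gives the reaction functions q_D = (106 - 3q_T)/8 and q_T = (91 - 3q_D)/7.
Substituting one into the other gives q_D = 469/47 and q_T = 410/47.
Total output Q = 879/47, so price P = 180 - 3·(879/47) = 123.8936.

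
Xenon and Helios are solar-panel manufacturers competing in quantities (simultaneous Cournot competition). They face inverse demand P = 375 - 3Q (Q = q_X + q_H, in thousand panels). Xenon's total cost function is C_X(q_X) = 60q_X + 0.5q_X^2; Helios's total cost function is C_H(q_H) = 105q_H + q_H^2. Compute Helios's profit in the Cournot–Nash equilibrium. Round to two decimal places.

Xenon's profit: π_X = (375 - 3Q)q_X - (60q_X + (1/2)q_X²). Setting ∂π_X/∂q_X = 0: 315 - 7q_X - 3(q_H) = 0.
Helios's first-order condition: 270 - 8q_H - 3(q_X) = 0.
Rearranging gives the reaction functions q_X = (315 - 3q_H)/7 and q_H = (270 - 3q_X)/8.
Substituting one into the other gives q_X = 1710/47 and q_H = 945/47.
Price P = 375 - 3·56.4894 = 205.5319.
Helios's profit: 205.5319·(945/47) - 105·(945/47) - (945/47)² = 1617.0665.

1617.07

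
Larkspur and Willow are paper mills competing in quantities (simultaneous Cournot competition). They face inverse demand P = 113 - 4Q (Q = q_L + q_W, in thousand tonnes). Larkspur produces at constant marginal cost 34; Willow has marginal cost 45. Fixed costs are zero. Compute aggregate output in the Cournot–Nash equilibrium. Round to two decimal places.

Larkspur's profit: π_L = (113 - 4Q)q_L - (34q_L). Setting ∂π_L/∂q_L = 0: 79 - 8q_L - 4(q_W) = 0.
Willow's first-order condition: 68 - 8q_W - 4(q_L) = 0.
So q_L = (79 - 4q_W)/8 and q_W = (68 - 4q_L)/8.
Substituting one into the other gives q_L = 15/2 and q_W = 19/4.
Total output Q = 15/2 + 19/4 = 49/4.

12.25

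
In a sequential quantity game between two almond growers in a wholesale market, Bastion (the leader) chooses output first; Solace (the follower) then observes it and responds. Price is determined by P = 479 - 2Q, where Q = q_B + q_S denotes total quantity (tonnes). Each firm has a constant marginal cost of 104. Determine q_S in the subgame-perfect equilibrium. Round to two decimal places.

Solve by backward induction. Given q_B, the follower Solace maximises π_S = (479 - 2q_B - 2q_S)q_S - 104q_S.
∂π_S/∂q_S = 375 - 2q_B - 4q_S = 0 gives the reaction function q_S = (375 - 2q_B)/4.
Bastion substitutes q_S(q_B) into its own profit: π_B = q_B(479 - 2q_B - (375 - 2q_B)/2) - 104q_B = (583/2 - q_B)q_B - 104q_B.
The leader's first-order condition 375/2 - 2q_B = 0 yields q_B = 375/4.
Then q_S = (375 - 2·(375/4))/4 = 375/8.

46.88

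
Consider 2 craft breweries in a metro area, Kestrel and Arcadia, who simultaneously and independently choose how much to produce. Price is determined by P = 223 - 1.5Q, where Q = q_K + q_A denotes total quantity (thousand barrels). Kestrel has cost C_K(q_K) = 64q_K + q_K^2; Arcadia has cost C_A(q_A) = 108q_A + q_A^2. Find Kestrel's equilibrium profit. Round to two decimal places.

1871.78

Kestrel's profit: π_K = (223 - 1.5Q)q_K - (64q_K + q_K²). Setting ∂π_K/∂q_K = 0: 159 - 5q_K - (3/2)(q_A) = 0.
Arcadia's profit: π_A = (223 - 1.5Q)q_A - (108q_A + q_A²). Setting ∂π_A/∂q_A = 0: 115 - 5q_A - (3/2)(q_K) = 0.
Rearranging gives the reaction functions q_K = (159 - (3/2)q_A)/5 and q_A = (115 - (3/2)q_K)/5.
Solving the pair: q_K = 27.3626, q_A = 1346/91.
Price P = 223 - (3/2)·(548/13) = 159.7692.
Kestrel's profit: 159.7692·27.3626 - 64·27.3626 - 27.3626² = 1871.7848.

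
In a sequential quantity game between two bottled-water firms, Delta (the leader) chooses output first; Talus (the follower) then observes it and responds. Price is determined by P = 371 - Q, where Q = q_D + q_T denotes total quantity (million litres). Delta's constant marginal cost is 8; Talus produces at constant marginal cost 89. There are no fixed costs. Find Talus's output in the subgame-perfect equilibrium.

30

The follower Talus best-responds to any q_D: π_T = (371 - Q)q_T - 89q_T.
∂π_T/∂q_T = 282 - q_D - 2q_T = 0 gives the reaction function q_T = (282 - q_D)/2.
The leader anticipates this reaction. Substituting into P = 371 - Q gives P = 230 - (1/2)q_D, so π_D = (230 - (1/2)q_D)q_D - 8q_D.
The leader's first-order condition 222 - q_D = 0 yields q_D = 222.
Then q_T = (282 - 222)/2 = 30.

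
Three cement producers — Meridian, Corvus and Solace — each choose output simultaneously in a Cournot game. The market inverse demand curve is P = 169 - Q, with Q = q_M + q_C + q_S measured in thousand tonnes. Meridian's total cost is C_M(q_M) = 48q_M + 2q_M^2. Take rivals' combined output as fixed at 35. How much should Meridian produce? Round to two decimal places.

14.33

With rivals' combined output fixed at 35, Meridian's profit is π_M = (169 - 35 - q_M)q_M - (48q_M + 2q_M²) = (134 - q_M)q_M - (48q_M + 2q_M²).
∂π_M/∂q_M = 86 - 6q_M = 0, so q_M = 43/3.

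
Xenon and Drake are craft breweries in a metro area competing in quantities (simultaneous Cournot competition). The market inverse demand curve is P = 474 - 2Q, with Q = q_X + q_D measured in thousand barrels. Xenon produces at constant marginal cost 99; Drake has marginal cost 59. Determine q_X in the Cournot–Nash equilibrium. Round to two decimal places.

Xenon's profit: π_X = (474 - 2Q)q_X - (99q_X). Setting ∂π_X/∂q_X = 0: 375 - 4q_X - 2(q_D) = 0.
Drake's first-order condition: 415 - 4q_D - 2(q_X) = 0.
Best responses: q_X = (375 - 2q_D)/4, q_D = (415 - 2q_X)/4.
Substituting one into the other gives q_X = 335/6 and q_D = 455/6.

55.83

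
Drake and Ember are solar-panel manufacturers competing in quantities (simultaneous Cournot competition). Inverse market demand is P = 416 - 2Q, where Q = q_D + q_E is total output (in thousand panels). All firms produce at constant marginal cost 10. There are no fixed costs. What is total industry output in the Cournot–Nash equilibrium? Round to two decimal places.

A representative firm's profit is π_i = q_i(416 - 2Q) - 10q_i.
Setting ∂π_i/∂q_i = 0 with rivals' quantities fixed: 406 - 4q_i - 2q_j = 0.
With identical firms every q_j equals q_i, so q_j = q_i and 406 = 6q_i, giving q_i = 203/3.
Total output Q = 203/3 + 203/3 = 406/3.

135.33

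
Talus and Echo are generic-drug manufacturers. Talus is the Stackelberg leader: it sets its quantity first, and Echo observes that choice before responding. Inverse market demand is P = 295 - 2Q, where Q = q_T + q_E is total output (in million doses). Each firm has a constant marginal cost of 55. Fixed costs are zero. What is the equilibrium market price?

115

The follower Echo best-responds to any q_T: π_E = (295 - 2Q)q_E - 55q_E.
∂π_E/∂q_E = 240 - 2q_T - 4q_E = 0 gives the reaction function q_E = (240 - 2q_T)/4.
Talus substitutes q_E(q_T) into its own profit: π_T = q_T(295 - 2q_T - (240 - 2q_T)/2) - 55q_T = (175 - q_T)q_T - 55q_T.
Maximising: ∂π_T/∂q_T = 120 - 2q_T = 0, giving q_T = 60.
Then q_E = (240 - 2·60)/4 = 30.
Total output Q = 90, so price P = 295 - 2·90 = 115.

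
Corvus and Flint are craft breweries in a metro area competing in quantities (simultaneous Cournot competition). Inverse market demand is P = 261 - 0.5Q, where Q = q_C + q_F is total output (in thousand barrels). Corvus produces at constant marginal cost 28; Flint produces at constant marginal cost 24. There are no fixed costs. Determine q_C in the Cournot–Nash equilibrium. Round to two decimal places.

Corvus's profit: π_C = (261 - 0.5Q)q_C - (28q_C). Setting ∂π_C/∂q_C = 0: 233 - q_C - (1/2)(q_F) = 0.
Flint's profit: π_F = (261 - 0.5Q)q_F - (24q_F). Setting ∂π_F/∂q_F = 0: 237 - q_F - (1/2)(q_C) = 0.
Best responses: q_C = (233 - (1/2)q_F), q_F = (237 - (1/2)q_C).
Solving the pair: q_C = 458/3, q_F = 482/3.

152.67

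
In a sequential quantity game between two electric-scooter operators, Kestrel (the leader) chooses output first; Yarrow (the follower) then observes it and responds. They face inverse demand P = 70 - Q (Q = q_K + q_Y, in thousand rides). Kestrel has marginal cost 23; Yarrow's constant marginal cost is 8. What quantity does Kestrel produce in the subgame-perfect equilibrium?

16

Solve by backward induction. Given q_K, the follower Yarrow maximises π_Y = (70 - q_K - q_Y)q_Y - 8q_Y.
∂π_Y/∂q_Y = 62 - q_K - 2q_Y = 0 gives the reaction function q_Y = (62 - q_K)/2.
The leader anticipates this reaction. Substituting into P = 70 - Q gives P = 39 - (1/2)q_K, so π_K = (39 - (1/2)q_K)q_K - 23q_K.
Leader FOC: 16 - q_K = 0, so q_K = 16.
Then q_Y = (62 - 16)/2 = 23.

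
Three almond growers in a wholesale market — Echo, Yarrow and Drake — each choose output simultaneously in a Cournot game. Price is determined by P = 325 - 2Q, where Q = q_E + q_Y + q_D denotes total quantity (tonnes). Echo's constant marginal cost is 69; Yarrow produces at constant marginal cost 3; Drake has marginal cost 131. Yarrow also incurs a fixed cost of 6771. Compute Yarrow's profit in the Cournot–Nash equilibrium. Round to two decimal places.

1549.50

Echo's profit: π_E = (325 - 2Q)q_E - (69q_E). Setting ∂π_E/∂q_E = 0: 256 - 4q_E - 2(q_Y + q_D) = 0.
Yarrow's first-order condition: 322 - 4q_Y - 2(q_E + q_D) = 0.
Drake's first-order condition: 194 - 4q_D - 2(q_E + q_Y) = 0.
Adding the 3 conditions: 772 − 4Q − 4Q = 0, i.e. Q = 193/2.
Back-substituting: q_E = (256 − 193)/2 = 63/2, q_Y = (322 − 193)/2 = 129/2, q_D = (194 − 193)/2 = 1/2.
Price P = 325 - 2·(193/2) = 132.
Yarrow's profit: (132 - 3)·(129/2) - 6771 = 1549.5000.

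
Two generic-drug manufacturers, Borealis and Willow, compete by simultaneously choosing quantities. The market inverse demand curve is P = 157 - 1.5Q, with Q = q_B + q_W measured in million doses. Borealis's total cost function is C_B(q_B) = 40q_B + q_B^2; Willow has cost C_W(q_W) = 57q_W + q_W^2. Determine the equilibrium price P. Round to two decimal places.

Borealis's profit: π_B = (157 - 1.5Q)q_B - (40q_B + q_B²). Setting ∂π_B/∂q_B = 0: 117 - 5q_B - (3/2)(q_W) = 0.
Willow's first-order condition: 100 - 5q_W - (3/2)(q_B) = 0.
Best responses: q_B = (117 - (3/2)q_W)/5, q_W = (100 - (3/2)q_B)/5.
Substituting one into the other gives q_B = 1740/91 and q_W = 1298/91.
Total output Q = 434/13, so price P = 157 - (3/2)·(434/13) = 1390/13.

106.92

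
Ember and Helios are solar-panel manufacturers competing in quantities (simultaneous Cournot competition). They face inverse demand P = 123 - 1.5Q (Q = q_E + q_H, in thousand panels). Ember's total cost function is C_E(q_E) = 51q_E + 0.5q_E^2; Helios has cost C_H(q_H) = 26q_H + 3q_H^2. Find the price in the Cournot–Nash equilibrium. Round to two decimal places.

88.22

Ember's profit: π_E = (123 - 1.5Q)q_E - (51q_E + (1/2)q_E²). Setting ∂π_E/∂q_E = 0: 72 - 4q_E - (3/2)(q_H) = 0.
Helios's profit: π_H = (123 - 1.5Q)q_H - (26q_H + 3q_H²). Setting ∂π_H/∂q_H = 0: 97 - 9q_H - (3/2)(q_E) = 0.
Rearranging gives the reaction functions q_E = (72 - (3/2)q_H)/4 and q_H = (97 - (3/2)q_E)/9.
Substituting one into the other gives q_E = 134/9 and q_H = 224/27.
Total output Q = 626/27, so price P = 123 - (3/2)·(626/27) = 794/9.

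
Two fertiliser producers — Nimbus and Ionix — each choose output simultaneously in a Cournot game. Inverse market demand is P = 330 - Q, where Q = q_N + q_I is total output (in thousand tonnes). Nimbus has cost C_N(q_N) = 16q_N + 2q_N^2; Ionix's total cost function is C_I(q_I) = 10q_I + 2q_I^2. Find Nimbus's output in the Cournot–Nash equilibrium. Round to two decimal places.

44.69

Nimbus's profit: π_N = (330 - Q)q_N - (16q_N + 2q_N²). Setting ∂π_N/∂q_N = 0: 314 - 6q_N - (q_I) = 0.
Ionix's profit: π_I = (330 - Q)q_I - (10q_I + 2q_I²). Setting ∂π_I/∂q_I = 0: 320 - 6q_I - (q_N) = 0.
So q_N = (314 - q_I)/6 and q_I = (320 - q_N)/6.
Substituting one into the other gives q_N = 1564/35 and q_I = 1606/35.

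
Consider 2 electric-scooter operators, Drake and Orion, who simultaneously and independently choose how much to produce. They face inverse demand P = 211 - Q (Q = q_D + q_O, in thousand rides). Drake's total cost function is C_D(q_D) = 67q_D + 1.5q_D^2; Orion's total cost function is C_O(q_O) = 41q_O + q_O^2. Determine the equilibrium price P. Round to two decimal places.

Drake's profit: π_D = (211 - Q)q_D - (67q_D + (3/2)q_D²). Setting ∂π_D/∂q_D = 0: 144 - 5q_D - (q_O) = 0.
Orion's profit: π_O = (211 - Q)q_O - (41q_O + q_O²). Setting ∂π_O/∂q_O = 0: 170 - 4q_O - (q_D) = 0.
Rearranging gives the reaction functions q_D = (144 - q_O)/5 and q_O = (170 - q_D)/4.
Substituting one into the other gives q_D = 406/19 and q_O = 706/19.
Total output Q = 1112/19, so price P = 211 - 1112/19 = 152.4737.

152.47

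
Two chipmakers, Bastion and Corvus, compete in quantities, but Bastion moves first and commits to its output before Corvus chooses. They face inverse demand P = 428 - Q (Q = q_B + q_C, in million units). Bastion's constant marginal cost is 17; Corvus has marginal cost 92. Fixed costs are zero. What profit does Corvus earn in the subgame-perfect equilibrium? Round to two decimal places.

The follower Corvus best-responds to any q_B: π_C = (428 - Q)q_C - 92q_C.
∂π_C/∂q_C = 336 - q_B - 2q_C = 0 gives the reaction function q_C = (336 - q_B)/2.
The leader anticipates this reaction. Substituting into P = 428 - Q gives P = 260 - (1/2)q_B, so π_B = (260 - (1/2)q_B)q_B - 17q_B.
Leader FOC: 243 - q_B = 0, so q_B = 243.
Then q_C = (336 - 243)/2 = 93/2.
Price P = 428 - 579/2 = 277/2.
Corvus's profit: (277/2 - 92)·(93/2) = 2162.2500.

2162.25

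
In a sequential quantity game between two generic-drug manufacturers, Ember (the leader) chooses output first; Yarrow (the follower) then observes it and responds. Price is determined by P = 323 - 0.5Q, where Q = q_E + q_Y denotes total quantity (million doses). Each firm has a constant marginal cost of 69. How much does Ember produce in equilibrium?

254

Solve by backward induction. Given q_E, the follower Yarrow maximises π_Y = (323 - (1/2)q_E - (1/2)q_Y)q_Y - 69q_Y.
∂π_Y/∂q_Y = 254 - (1/2)q_E - q_Y = 0 gives the reaction function q_Y = (254 - (1/2)q_E).
Ember substitutes q_Y(q_E) into its own profit: π_E = q_E(323 - (1/2)q_E - (254 - (1/2)q_E)/2) - 69q_E = (196 - (1/4)q_E)q_E - 69q_E.
Maximising: ∂π_E/∂q_E = 127 - (1/2)q_E = 0, giving q_E = 254.
Then q_Y = (254 - (1/2)·254) = 127.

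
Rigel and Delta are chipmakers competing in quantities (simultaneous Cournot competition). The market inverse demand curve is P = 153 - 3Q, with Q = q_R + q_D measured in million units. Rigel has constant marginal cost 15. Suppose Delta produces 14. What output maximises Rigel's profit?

With the rival's output fixed at 14, Rigel's profit is π_R = (153 - 3·14 - 3q_R)q_R - (15q_R) = (111 - 3q_R)q_R - (15q_R).
∂π_R/∂q_R = 96 - 6q_R = 0, so q_R = 16.

16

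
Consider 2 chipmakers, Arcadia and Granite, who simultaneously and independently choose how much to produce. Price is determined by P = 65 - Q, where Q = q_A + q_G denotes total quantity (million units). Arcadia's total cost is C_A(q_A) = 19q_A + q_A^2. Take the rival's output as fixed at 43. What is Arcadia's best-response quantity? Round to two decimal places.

With the rival's output fixed at 43, Arcadia's profit is π_A = (65 - 43 - q_A)q_A - (19q_A + q_A²) = (22 - q_A)q_A - (19q_A + q_A²).
∂π_A/∂q_A = 3 - 4q_A = 0, so q_A = 3/4.

0.75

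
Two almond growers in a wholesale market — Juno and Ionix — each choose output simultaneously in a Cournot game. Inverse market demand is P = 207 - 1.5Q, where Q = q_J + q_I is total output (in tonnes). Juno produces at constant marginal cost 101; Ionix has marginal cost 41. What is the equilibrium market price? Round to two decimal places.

Juno's profit: π_J = (207 - 1.5Q)q_J - (101q_J). Setting ∂π_J/∂q_J = 0: 106 - 3q_J - (3/2)(q_I) = 0.
Ionix's profit: π_I = (207 - 1.5Q)q_I - (41q_I). Setting ∂π_I/∂q_I = 0: 166 - 3q_I - (3/2)(q_J) = 0.
Best responses: q_J = (106 - (3/2)q_I)/3, q_I = (166 - (3/2)q_J)/3.
Substituting one into the other gives q_J = 92/9 and q_I = 452/9.
Total output Q = 544/9, so price P = 207 - (3/2)·(544/9) = 349/3.

116.33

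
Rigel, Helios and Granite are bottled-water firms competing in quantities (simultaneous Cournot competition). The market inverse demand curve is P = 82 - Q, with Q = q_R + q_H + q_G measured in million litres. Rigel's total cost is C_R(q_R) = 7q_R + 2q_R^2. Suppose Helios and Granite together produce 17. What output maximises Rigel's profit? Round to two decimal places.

With rivals' combined output fixed at 17, Rigel's profit is π_R = (82 - 17 - q_R)q_R - (7q_R + 2q_R²) = (65 - q_R)q_R - (7q_R + 2q_R²).
∂π_R/∂q_R = 58 - 6q_R = 0, so q_R = 29/3.

9.67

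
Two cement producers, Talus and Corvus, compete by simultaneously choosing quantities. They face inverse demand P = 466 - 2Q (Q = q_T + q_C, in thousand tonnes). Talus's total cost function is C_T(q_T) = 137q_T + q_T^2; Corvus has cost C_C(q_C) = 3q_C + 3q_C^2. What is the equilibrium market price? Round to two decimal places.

305.86

Talus's profit: π_T = (466 - 2Q)q_T - (137q_T + q_T²). Setting ∂π_T/∂q_T = 0: 329 - 6q_T - 2(q_C) = 0.
Corvus's first-order condition: 463 - 10q_C - 2(q_T) = 0.
So q_T = (329 - 2q_C)/6 and q_C = (463 - 2q_T)/10.
Solving the pair: q_T = 591/14, q_C = 265/7.
Total output Q = 1121/14, so price P = 466 - 2·(1121/14) = 305.8571.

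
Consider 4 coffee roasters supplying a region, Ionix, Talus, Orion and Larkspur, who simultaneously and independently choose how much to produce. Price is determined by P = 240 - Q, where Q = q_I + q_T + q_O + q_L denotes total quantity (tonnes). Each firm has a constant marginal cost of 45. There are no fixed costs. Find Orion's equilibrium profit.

A representative firm's profit is π_i = q_i(240 - Q) - 45q_i.
First-order condition (treating rivals' output as given): 195 - 2q_i - Σ_{j≠i} q_j = 0.
By symmetry each firm produces the same amount; substituting Σ_{j≠i} q_j = 3q_i yields q_i = 195/5 = 39.
Price P = 240 - 156 = 84.
Orion's profit: (84 - 45)·39 = 1521.

1521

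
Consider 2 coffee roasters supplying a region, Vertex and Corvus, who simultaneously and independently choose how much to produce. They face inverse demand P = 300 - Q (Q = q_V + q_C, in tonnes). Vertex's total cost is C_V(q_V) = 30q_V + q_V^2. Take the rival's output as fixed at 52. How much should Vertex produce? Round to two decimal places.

With the rival's output fixed at 52, Vertex's profit is π_V = (300 - 52 - q_V)q_V - (30q_V + q_V²) = (248 - q_V)q_V - (30q_V + q_V²).
∂π_V/∂q_V = 218 - 4q_V = 0, so q_V = 109/2.

54.50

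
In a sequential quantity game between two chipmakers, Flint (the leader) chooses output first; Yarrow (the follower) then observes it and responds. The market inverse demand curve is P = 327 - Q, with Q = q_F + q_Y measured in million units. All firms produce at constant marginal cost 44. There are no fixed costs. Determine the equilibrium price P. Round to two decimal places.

The follower Yarrow best-responds to any q_F: π_Y = (327 - Q)q_Y - 44q_Y.
∂π_Y/∂q_Y = 283 - q_F - 2q_Y = 0 gives the reaction function q_Y = (283 - q_F)/2.
Flint substitutes q_Y(q_F) into its own profit: π_F = q_F(327 - q_F - (283 - q_F)/2) - 44q_F = (371/2 - (1/2)q_F)q_F - 44q_F.
Leader FOC: 283/2 - q_F = 0, so q_F = 283/2.
Then q_Y = (283 - 283/2)/2 = 283/4.
Total output Q = 849/4, so price P = 327 - 849/4 = 459/4.

114.75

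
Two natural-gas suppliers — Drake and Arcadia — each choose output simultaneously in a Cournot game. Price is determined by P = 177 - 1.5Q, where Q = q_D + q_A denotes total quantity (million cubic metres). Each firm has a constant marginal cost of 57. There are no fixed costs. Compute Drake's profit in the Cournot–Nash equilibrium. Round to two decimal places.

A representative firm's profit is π_i = q_i(177 - 1.5Q) - 57q_i.
First-order condition (treating rivals' output as given): 120 - 3q_i - (3/2)q_j = 0.
By symmetry each firm produces the same amount; substituting q_j = q_i yields q_i = 120/(9/2) = 80/3.
Price P = 177 - (3/2)·(160/3) = 97.
Drake's profit: (97 - 57)·(80/3) = 1066.6667.

1066.67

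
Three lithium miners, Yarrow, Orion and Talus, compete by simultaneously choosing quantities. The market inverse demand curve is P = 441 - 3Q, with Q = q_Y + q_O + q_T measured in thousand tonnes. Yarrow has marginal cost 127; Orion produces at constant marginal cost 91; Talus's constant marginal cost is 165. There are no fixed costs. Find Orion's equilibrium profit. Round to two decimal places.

4408.33

Yarrow's profit: π_Y = (441 - 3Q)q_Y - (127q_Y). Setting ∂π_Y/∂q_Y = 0: 314 - 6q_Y - 3(q_O + q_T) = 0.
Orion's profit: π_O = (441 - 3Q)q_O - (91q_O). Setting ∂π_O/∂q_O = 0: 350 - 6q_O - 3(q_Y + q_T) = 0.
Talus's profit: π_T = (441 - 3Q)q_T - (165q_T). Setting ∂π_T/∂q_T = 0: 276 - 6q_T - 3(q_Y + q_O) = 0.
Adding the 3 conditions: 940 − 6Q − 6Q = 0, i.e. Q = 235/3.
Back-substituting: q_Y = (314 − 235)/3 = 79/3, q_O = (350 − 235)/3 = 115/3, q_T = (276 − 235)/3 = 41/3.
Price P = 441 - 3·(235/3) = 206.
Orion's profit: (206 - 91)·(115/3) = 4408.3333.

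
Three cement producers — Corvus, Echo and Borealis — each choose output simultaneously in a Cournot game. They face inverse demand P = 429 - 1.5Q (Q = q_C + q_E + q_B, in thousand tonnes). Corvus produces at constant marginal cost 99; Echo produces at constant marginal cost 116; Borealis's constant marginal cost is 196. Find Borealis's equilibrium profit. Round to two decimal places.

Corvus's profit: π_C = (429 - 1.5Q)q_C - (99q_C). Setting ∂π_C/∂q_C = 0: 330 - 3q_C - (3/2)(q_E + q_B) = 0.
Echo's profit: π_E = (429 - 1.5Q)q_E - (116q_E). Setting ∂π_E/∂q_E = 0: 313 - 3q_E - (3/2)(q_C + q_B) = 0.
Borealis's first-order condition: 233 - 3q_B - (3/2)(q_C + q_E) = 0.
Adding the 3 conditions: 876 − 3Q − 3Q = 0, i.e. Q = 146.
Back-substituting: q_C = (330 − 219)/(3/2) = 74, q_E = (313 − 219)/(3/2) = 188/3, q_B = (233 − 219)/(3/2) = 28/3.
Price P = 429 - (3/2)·146 = 210.
Borealis's profit: (210 - 196)·(28/3) = 392/3.

130.67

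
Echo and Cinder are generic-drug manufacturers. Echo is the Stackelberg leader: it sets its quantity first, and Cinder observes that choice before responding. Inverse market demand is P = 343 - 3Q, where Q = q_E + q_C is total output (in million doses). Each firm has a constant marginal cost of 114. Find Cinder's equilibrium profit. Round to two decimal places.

1092.52

Solve by backward induction. Given q_E, the follower Cinder maximises π_C = (343 - 3q_E - 3q_C)q_C - 114q_C.
∂π_C/∂q_C = 229 - 3q_E - 6q_C = 0 gives the reaction function q_C = (229 - 3q_E)/6.
The leader anticipates this reaction. Substituting into P = 343 - 3Q gives P = 457/2 - (3/2)q_E, so π_E = (457/2 - (3/2)q_E)q_E - 114q_E.
The leader's first-order condition 229/2 - 3q_E = 0 yields q_E = 229/6.
Then q_C = (229 - 3·(229/6))/6 = 229/12.
Price P = 343 - 3·(229/4) = 685/4.
Cinder's profit: (685/4 - 114)·(229/12) = 1092.5208.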